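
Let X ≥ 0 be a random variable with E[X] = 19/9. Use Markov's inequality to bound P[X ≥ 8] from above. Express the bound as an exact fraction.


μ = E[X] = 19/9, a = 8.
Markov: P[X ≥ 8] ≤ μ/a = (19/9)/8 = 19/72.
Numerically: ≈ 0.263889.
(Since a = 8 > μ = 2.111111, the bound 19/72 is < 1 and informative.)

P[X ≥ 8] ≤ 19/72 ≈ 0.263889.


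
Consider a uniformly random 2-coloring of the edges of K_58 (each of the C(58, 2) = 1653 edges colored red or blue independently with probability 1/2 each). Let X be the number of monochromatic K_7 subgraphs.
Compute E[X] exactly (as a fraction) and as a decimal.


Let X = Σ_S X_S over the C(58, 7) = 300674088 subsets S of size 7, where X_S = 1 if the K_7 on S is monochromatic.
For a fixed S, the K_7 on S has C(7, 2) = 21 edges. P[all 21 edges red] = (1/2)^21, and likewise for blue, so P[monochromatic] = 2·(1/2)^21 = 2^{1 − 21} = 1/1048576.
By linearity of expectation: E[X] = C(58, 7) · 2^{1 − 21} = 300674088 · 1/1048576 = 37584261/131072.
Numerically: E[X] ≈ 286.74516.

E[X] = C(58,7)·2^(1−C(7,2)) = 37584261/131072 ≈ 286.74516.


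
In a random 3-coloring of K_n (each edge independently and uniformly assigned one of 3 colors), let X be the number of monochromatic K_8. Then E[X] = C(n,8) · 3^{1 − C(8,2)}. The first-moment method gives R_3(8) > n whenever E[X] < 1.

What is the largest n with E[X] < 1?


We need C(n, 8) · 3^{1 − 28} < 1, i.e. C(n, 8) < 3^{28 − 1} = 7625597484987.
Check values of n near the boundary:
  n = 150: C(150, 8) = 5257211409450; 5257211409450 < 7625597484987? YES
  n = 151: C(151, 8) = 5551321138650; 5551321138650 < 7625597484987? YES
  n = 152: C(152, 8) = 5859727868575; 5859727868575 < 7625597484987? YES
  n = 153: C(153, 8) = 6183023199255; 6183023199255 < 7625597484987? YES
  n = 154: C(154, 8) = 6521818990995; 6521818990995 < 7625597484987? YES
  n = 155: C(155, 8) = 6876747915675; 6876747915675 < 7625597484987? YES
  n = 156: C(156, 8) = 7248464019225; 7248464019225 < 7625597484987? YES
  n = 157: C(157, 8) = 7637643295425; 7637643295425 < 7625597484987? NO
  n = 158: C(158, 8) = 8044984271181; 8044984271181 < 7625597484987? NO
  n = 159: C(159, 8) = 8471208603429; 8471208603429 < 7625597484987? NO
The largest n with C(n, 8) < 7625597484987 is n = 156 (where E[X] = 805384891025/847288609443 ≈ 0.9505437). Hence R_3(8) > 156, i.e. R_3(8) ≥ 157.

Largest n = 156; hence R_3(8) > 156.


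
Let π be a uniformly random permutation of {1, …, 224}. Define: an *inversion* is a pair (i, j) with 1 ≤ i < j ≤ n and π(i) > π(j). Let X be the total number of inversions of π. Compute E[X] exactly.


Write X = Σ X_I over the C(224, 2) = 24976 pairs i < j, with X_I the indicator of one inversion.
There are 24976 indicators.
For each fixed pair i < j, the values π(i) and π(j) are two distinct elements of {1, …, 224} in uniformly random order; by symmetry P[π(i) > π(j)] = 1/2.
By linearity: E[X] = 24976 · (1/2) = C(224, 2) · (1/2) = 24976/2 = 12488 ≈ 12488.0000.

E[X] = 12488 = 12488.0000.


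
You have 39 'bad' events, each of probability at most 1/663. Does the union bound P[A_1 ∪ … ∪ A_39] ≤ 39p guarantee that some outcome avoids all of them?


Union bound: P[∪_{i=1}^{39} A_i] ≤ Σ_i P[A_i] ≤ 39·p = 39·(1/663) = 1/17.
Numerically: 1/17 ≈ 0.0588.
Is 1/17 < 1? YES.
Since P[∪ A_i] ≤ 1/17 < 1, the complement has P[∩ A_i^c] ≥ 1 − 1/17 = 16/17 > 0, so some outcome avoids every A_i.

39·p = 1/17 ≈ 0.0588; existence CERTIFIED by the union bound.


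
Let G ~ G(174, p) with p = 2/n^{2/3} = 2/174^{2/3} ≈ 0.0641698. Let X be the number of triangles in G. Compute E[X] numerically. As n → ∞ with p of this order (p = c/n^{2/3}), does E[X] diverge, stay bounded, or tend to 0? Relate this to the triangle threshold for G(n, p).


Number of potential triangles: C(174, 3) = 862924.
Each occurs with probability p³ ≈ (0.0641698)³ ≈ 2.64235698e-04.
By linearity: E[X] = C(174, 3)·p³ ≈ 862924 · 2.64235698e-04 ≈ 228.015326.
Since α = 2/3 < 1, p = c/n^{2/3} ≫ 1/n is above the triangle threshold p ~ 1/n. Asymptotically E[X] ~ (c³/6)·n^{3(1−α)} = (2³/6)·n^{1} → ∞; triangles are abundant w.h.p.

E[X] ≈ 228.015326; in regime p = Θ(1/n^{2/3}) E[X] diverges (above the triangle threshold p ~ 1/n).


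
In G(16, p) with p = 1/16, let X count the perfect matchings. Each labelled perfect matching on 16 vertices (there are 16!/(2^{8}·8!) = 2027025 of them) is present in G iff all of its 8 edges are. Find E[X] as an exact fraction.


K_16 has 16!/(2^{8}·8!) = 2027025 labelled perfect matchings.
For each such perfect matching H, let X_H = 1 if all 8 edges of H are present in G. Then P[X_H = 1] = p^{8} = (1/16)^{8} = 1/4294967296.
By linearity: E[X] = Σ_H E[X_H] = 2027025 · p^{8} = 2027025 · 1/4294967296 = 2027025/4294967296.
Numerically: E[X] ≈ 0.000472.

E[X] = 2027025 · (1/16)^{8} = 2027025/4294967296 ≈ 0.000472.


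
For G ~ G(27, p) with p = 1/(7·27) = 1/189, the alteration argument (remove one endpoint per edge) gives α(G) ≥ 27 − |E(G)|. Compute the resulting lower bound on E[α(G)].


E[|E(G)|] = C(27, 2)·p = 351 · (1/189) = 13/7.
E[α(G)] ≥ n − E[|E(G)|] = 27 − 13/7 = 176/7.
Numerically: ≈ 25.143.
(This is only a lower bound; the true E[α(G)] may be larger.)

E[α(G)] ≥ 176/7 ≈ 25.143.


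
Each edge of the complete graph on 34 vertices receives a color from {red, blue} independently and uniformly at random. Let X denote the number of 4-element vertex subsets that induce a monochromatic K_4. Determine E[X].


Let X = Σ_S X_S over the C(34, 4) = 46376 subsets S of size 4, where X_S = 1 if the K_4 on S is monochromatic.
For a fixed S, the K_4 on S has C(4, 2) = 6 edges. P[all 6 edges red] = (1/2)^6, and likewise for blue, so P[monochromatic] = 2·(1/2)^6 = 2^{1 − 6} = 1/32.
By linearity of expectation: E[X] = C(34, 4) · 2^{1 − 6} = 46376 · 1/32 = 5797/4.
Numerically: E[X] ≈ 1449.250000.

E[X] = C(34,4)·2^(1−C(4,2)) = 5797/4 ≈ 1449.250000.


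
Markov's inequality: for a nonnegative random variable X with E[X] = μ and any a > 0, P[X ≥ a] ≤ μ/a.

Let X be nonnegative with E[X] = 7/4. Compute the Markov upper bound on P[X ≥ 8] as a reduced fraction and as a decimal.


μ = E[X] = 7/4, a = 8.
Markov: P[X ≥ 8] ≤ μ/a = (7/4)/8 = 7/32.
Numerically: ≈ 0.21875.
(Since a = 8 > μ = 1.75000, the bound 7/32 is < 1 and informative.)

P[X ≥ 8] ≤ 7/32 ≈ 0.21875.


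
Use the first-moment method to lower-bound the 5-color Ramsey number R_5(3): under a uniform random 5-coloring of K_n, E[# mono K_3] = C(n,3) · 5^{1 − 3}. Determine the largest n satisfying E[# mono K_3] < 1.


We need C(n, 3) · 5^{1 − 3} < 1, i.e. C(n, 3) < 5^{3 − 1} = 25.
Check values of n near the boundary:
  n = 3: C(3, 3) = 1; 1 < 25? YES
  n = 4: C(4, 3) = 4; 4 < 25? YES
  n = 5: C(5, 3) = 10; 10 < 25? YES
  n = 6: C(6, 3) = 20; 20 < 25? YES
  n = 7: C(7, 3) = 35; 35 < 25? NO
  n = 8: C(8, 3) = 56; 56 < 25? NO
The largest n with C(n, 3) < 25 is n = 6 (where E[X] = 4/5 ≈ 0.800000). Hence R_5(3) > 6, i.e. R_5(3) ≥ 7.

Largest n = 6; hence R_5(3) > 6.


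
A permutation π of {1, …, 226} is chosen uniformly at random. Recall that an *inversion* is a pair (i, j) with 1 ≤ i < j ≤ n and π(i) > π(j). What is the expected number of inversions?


Write X = Σ X_I over the C(226, 2) = 25425 pairs i < j, with X_I the indicator of one inversion.
There are 25425 indicators.
For each fixed pair i < j, the values π(i) and π(j) are two distinct elements of {1, …, 226} in uniformly random order; by symmetry P[π(i) > π(j)] = 1/2.
By linearity: E[X] = 25425 · (1/2) = C(226, 2) · (1/2) = 25425/2 = 25425/2 ≈ 12712.5000.

E[X] = 25425/2 = 12712.5000.


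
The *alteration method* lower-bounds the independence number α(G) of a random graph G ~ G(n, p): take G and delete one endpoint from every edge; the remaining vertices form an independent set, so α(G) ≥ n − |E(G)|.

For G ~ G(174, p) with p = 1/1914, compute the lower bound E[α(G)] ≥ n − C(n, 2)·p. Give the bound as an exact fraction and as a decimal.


E[|E(G)|] = C(174, 2)·p = 15051 · (1/1914) = 173/22.
E[α(G)] ≥ n − E[|E(G)|] = 174 − 173/22 = 3655/22.
Numerically: ≈ 166.13636.
(This is only a lower bound; the true E[α(G)] may be larger.)

E[α(G)] ≥ 3655/22 ≈ 166.13636.


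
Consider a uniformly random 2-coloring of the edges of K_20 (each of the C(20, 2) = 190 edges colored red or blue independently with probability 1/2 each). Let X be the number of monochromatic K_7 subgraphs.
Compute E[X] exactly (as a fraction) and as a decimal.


Let X = Σ_S X_S over the C(20, 7) = 77520 subsets S of size 7, where X_S = 1 if the K_7 on S is monochromatic.
For a fixed S, the K_7 on S has C(7, 2) = 21 edges. P[all 21 edges red] = (1/2)^21, and likewise for blue, so P[monochromatic] = 2·(1/2)^21 = 2^{1 − 21} = 1/1048576.
By linearity of expectation: E[X] = C(20, 7) · 2^{1 − 21} = 77520 · 1/1048576 = 4845/65536.
Numerically: E[X] ≈ 0.0739.

E[X] = C(20,7)·2^(1−C(7,2)) = 4845/65536 ≈ 0.0739.


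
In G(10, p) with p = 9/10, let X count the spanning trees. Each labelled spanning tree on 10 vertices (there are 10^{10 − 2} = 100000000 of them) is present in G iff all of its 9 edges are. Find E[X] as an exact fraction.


K_10 has 10^{10 − 2} = 100000000 labelled spanning trees.
For each such spanning tree H, let X_H = 1 if all 9 edges of H are present in G. Then P[X_H = 1] = p^{9} = (9/10)^{9} = 387420489/1000000000.
By linearity of expectation: E[X] = Σ_H E[X_H] = 100000000 · p^{9} = 100000000 · 387420489/1000000000 = 387420489/10.
Numerically: E[X] ≈ 3.8742e+07.

E[X] = 100000000 · (9/10)^{9} = 387420489/10 ≈ 3.8742e+07.


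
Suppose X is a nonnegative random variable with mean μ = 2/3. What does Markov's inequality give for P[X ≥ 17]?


μ = E[X] = 2/3, a = 17.
Markov: P[X ≥ 17] ≤ μ/a = (2/3)/17 = 2/51.
Numerically: ≈ 0.039.
(Since a = 17 > μ = 0.667, the bound 2/51 is < 1 and informative.)

P[X ≥ 17] ≤ 2/51 ≈ 0.039.


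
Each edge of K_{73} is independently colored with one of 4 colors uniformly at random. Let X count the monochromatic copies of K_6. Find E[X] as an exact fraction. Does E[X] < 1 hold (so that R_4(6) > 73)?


E[X] = C(73, 6) · 4^{1 − 15} = 170230452 · 4^{−14} = 170230452/268435456.
As a reduced fraction: E[X] = 42557613/67108864 ≈ 0.634158.
Is E[X] < 1? YES.
Since E[X] < 1, there exists a 4-coloring of K_{73} with no monochromatic K_6; hence R_4(6) > 73.

E[X] = 42557613/67108864 ≈ 0.634158; E[X] < 1, so R_4(6) > 73.


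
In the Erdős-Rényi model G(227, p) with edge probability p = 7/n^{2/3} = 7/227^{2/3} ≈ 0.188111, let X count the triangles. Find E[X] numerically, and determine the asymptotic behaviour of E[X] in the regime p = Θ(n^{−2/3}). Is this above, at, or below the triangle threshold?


Number of potential triangles: C(227, 3) = 1923825.
Each occurs with probability p³ ≈ (0.188111)³ ≈ 6.65644588e-03.
By linearity: E[X] = C(227, 3)·p³ ≈ 1923825 · 6.65644588e-03 ≈ 12805.837004.
Since α = 2/3 < 1, p = c/n^{2/3} ≫ 1/n is above the triangle threshold p ~ 1/n. Asymptotically E[X] ~ (c³/6)·n^{3(1−α)} = (7³/6)·n^{1} → ∞; triangles are abundant w.h.p.

E[X] ≈ 12805.837004; in regime p = Θ(1/n^{2/3}) E[X] diverges (above the triangle threshold p ~ 1/n).


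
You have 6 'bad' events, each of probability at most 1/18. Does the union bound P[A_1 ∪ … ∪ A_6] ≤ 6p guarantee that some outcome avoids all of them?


Union bound: P[∪_{i=1}^{6} A_i] ≤ Σ_i P[A_i] ≤ 6·p = 6·(1/18) = 1/3.
Numerically: 1/3 ≈ 0.3333.
Is 1/3 < 1? YES.
Since P[∪ A_i] ≤ 1/3 < 1, the complement has P[∩ A_i^c] ≥ 1 − 1/3 = 2/3 > 0, so some outcome avoids every A_i.

6·p = 1/3 ≈ 0.3333; existence CERTIFIED by the union bound.


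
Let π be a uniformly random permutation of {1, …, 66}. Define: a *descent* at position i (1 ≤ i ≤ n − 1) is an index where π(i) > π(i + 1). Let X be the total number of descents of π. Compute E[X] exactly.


Write X = Σ X_I over i = 1, …, 65, with X_I the indicator of one descent.
There are 65 indicators.
For each fixed i, the pair (π(i), π(i+1)) is a uniformly random ordered pair of distinct values from {1, …, 66}; by symmetry P[π(i) > π(i+1)] = 1/2.
By linearity: E[X] = 65 · (1/2) = (66 − 1) · (1/2) = 65/2 ≈ 32.50000.

E[X] = 65/2 = 32.50000.


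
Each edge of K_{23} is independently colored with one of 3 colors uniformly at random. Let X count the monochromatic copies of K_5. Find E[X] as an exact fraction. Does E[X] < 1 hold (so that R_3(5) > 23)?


E[X] = C(23, 5) · 3^{1 − 10} = 33649 · 3^{−9} = 33649/19683.
As a reduced fraction: E[X] = 33649/19683 ≈ 1.70955.
Is E[X] < 1? NO.
Since E[X] ≥ 1, the first-moment bound is inconclusive at n = 23; it does NOT by itself certify R_3(5) > 23.

E[X] = 33649/19683 ≈ 1.70955; E[X] ≥ 1; first-moment method inconclusive here.


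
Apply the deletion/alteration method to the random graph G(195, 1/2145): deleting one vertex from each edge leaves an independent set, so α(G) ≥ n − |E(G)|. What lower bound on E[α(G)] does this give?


E[|E(G)|] = C(195, 2)·p = 18915 · (1/2145) = 97/11.
E[α(G)] ≥ n − E[|E(G)|] = 195 − 97/11 = 2048/11.
Numerically: ≈ 186.181818.
(This is only a lower bound; the true E[α(G)] may be larger.)

E[α(G)] ≥ 2048/11 ≈ 186.181818.


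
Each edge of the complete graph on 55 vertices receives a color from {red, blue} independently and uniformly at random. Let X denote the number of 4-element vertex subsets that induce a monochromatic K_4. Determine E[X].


Let X = Σ_S X_S over the C(55, 4) = 341055 subsets S of size 4, where X_S = 1 if the K_4 on S is monochromatic.
For a fixed S, the K_4 on S has C(4, 2) = 6 edges. P[all 6 edges red] = (1/2)^6, and likewise for blue, so P[monochromatic] = 2·(1/2)^6 = 2^{1 − 6} = 1/32.
By linearity: E[X] = C(55, 4) · 2^{1 − 6} = 341055 · 1/32 = 341055/32.
Numerically: E[X] ≈ 10657.9688.

E[X] = C(55,4)·2^(1−C(4,2)) = 341055/32 ≈ 10657.9688.


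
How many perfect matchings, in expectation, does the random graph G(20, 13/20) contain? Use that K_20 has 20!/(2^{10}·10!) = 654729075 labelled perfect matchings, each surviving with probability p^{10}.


K_20 has 20!/(2^{10}·10!) = 654729075 labelled perfect matchings.
For each such perfect matching H, let X_H = 1 if all 10 edges of H are present in G. Then P[X_H = 1] = p^{10} = (13/20)^{10} = 137858491849/10240000000000.
By linearity: E[X] = Σ_H E[X_H] = 654729075 · p^{10} = 654729075 · 137858491849/10240000000000 = 3610398513967632387/409600000000.
Numerically: E[X] ≈ 8.8144e+06.

E[X] = 654729075 · (13/20)^{10} = 3610398513967632387/409600000000 ≈ 8.8144e+06.


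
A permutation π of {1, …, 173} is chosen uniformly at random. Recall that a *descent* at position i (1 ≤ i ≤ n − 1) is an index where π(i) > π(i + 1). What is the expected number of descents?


Write X = Σ X_I over i = 1, …, 172, with X_I the indicator of one descent.
There are 172 indicators.
For each fixed i, the pair (π(i), π(i+1)) is a uniformly random ordered pair of distinct values from {1, …, 173}; by symmetry P[π(i) > π(i+1)] = 1/2.
By linearity: E[X] = 172 · (1/2) = (173 − 1) · (1/2) = 86 ≈ 86.0000.

E[X] = 86 = 86.0000.


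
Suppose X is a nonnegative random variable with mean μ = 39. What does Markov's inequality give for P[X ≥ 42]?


μ = E[X] = 39, a = 42.
Markov: P[X ≥ 42] ≤ μ/a = (39)/42 = 13/14.
Numerically: ≈ 0.9286.
(Since a = 42 > μ = 39.0000, the bound 13/14 is < 1 and informative.)

P[X ≥ 42] ≤ 13/14 ≈ 0.9286.


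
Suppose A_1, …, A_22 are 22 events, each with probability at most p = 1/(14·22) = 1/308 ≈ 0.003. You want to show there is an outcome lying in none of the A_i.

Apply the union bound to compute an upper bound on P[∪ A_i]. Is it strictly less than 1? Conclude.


Union bound: P[∪_{i=1}^{22} A_i] ≤ Σ_i P[A_i] ≤ 22·p = 22·(1/308) = 1/14.
Numerically: 1/14 ≈ 0.071.
Is 1/14 < 1? YES.
Since P[∪ A_i] ≤ 1/14 < 1, the complement has P[∩ A_i^c] ≥ 1 − 1/14 = 13/14 > 0, so some outcome avoids every A_i.

22·p = 1/14 ≈ 0.071; existence CERTIFIED by the union bound.


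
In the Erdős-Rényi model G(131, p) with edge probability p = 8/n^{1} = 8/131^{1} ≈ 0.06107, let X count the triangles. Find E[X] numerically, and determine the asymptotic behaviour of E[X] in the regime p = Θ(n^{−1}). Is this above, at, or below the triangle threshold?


Number of potential triangles: C(131, 3) = 366145.
Each occurs with probability p³ ≈ (0.06107)³ ≈ 2.277488e-04.
By linearity: E[X] = C(131, 3)·p³ ≈ 366145 · 2.277488e-04 ≈ 83.3891.
Here α = 1, so p = 8/n is exactly at the triangle threshold p ~ 1/n. Asymptotically E[X] → c³/6 = 8³/6 = 256/3 ≈ 85.3333, a bounded constant. In this regime the triangle count is asymptotically Poisson(c³/6).

E[X] ≈ 83.3891; in regime p = Θ(1/n^{1}) E[X] stays bounded (at the triangle threshold p ~ 1/n).


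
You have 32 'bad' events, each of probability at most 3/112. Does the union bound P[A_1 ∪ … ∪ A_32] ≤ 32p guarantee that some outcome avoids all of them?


Union bound: P[∪_{i=1}^{32} A_i] ≤ Σ_i P[A_i] ≤ 32·p = 32·(3/112) = 6/7.
Numerically: 6/7 ≈ 0.857.
Is 6/7 < 1? YES.
Since P[∪ A_i] ≤ 6/7 < 1, the complement has P[∩ A_i^c] ≥ 1 − 6/7 = 1/7 > 0, so some outcome avoids every A_i.

32·p = 6/7 ≈ 0.857; existence CERTIFIED by the union bound.


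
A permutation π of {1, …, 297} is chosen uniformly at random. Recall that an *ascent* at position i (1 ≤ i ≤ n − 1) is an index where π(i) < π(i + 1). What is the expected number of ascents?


Write X = Σ X_I over i = 1, …, 296, with X_I the indicator of one ascent.
There are 296 indicators.
For each fixed i, the pair (π(i), π(i+1)) is a uniformly random ordered pair of distinct values from {1, …, 297}; by symmetry P[π(i) < π(i+1)] = 1/2.
By linearity: E[X] = 296 · (1/2) = (297 − 1) · (1/2) = 148 ≈ 148.00000.

E[X] = 148 = 148.00000.


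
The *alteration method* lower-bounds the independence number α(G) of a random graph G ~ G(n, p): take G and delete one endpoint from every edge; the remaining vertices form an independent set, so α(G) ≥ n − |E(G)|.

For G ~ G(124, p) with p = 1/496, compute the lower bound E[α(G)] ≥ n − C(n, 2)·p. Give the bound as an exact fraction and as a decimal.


E[|E(G)|] = C(124, 2)·p = 7626 · (1/496) = 123/8.
E[α(G)] ≥ n − E[|E(G)|] = 124 − 123/8 = 869/8.
Numerically: ≈ 108.625.
(This is only a lower bound; the true E[α(G)] may be larger.)

E[α(G)] ≥ 869/8 ≈ 108.625.


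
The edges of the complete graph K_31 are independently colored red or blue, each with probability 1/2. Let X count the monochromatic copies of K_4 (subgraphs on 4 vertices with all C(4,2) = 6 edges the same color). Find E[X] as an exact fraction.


Let X = Σ_S X_S over the C(31, 4) = 31465 subsets S of size 4, where X_S = 1 if the K_4 on S is monochromatic.
For a fixed S, the K_4 on S has C(4, 2) = 6 edges. P[all 6 edges red] = (1/2)^6, and likewise for blue, so P[monochromatic] = 2·(1/2)^6 = 2^{1 − 6} = 1/32.
Summing: E[X] = C(31, 4) · 2^{1 − 6} = 31465 · 1/32 = 31465/32.
Numerically: E[X] ≈ 983.2812.

E[X] = C(31,4)·2^(1−C(4,2)) = 31465/32 ≈ 983.2812.


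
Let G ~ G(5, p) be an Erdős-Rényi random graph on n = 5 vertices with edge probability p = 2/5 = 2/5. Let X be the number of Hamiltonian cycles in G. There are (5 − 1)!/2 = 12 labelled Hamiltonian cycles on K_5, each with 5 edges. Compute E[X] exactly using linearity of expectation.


K_5 has (5 − 1)!/2 = 12 labelled Hamiltonian cycles.
For each such Hamiltonian cycle H, let X_H = 1 if all 5 edges of H are present in G. Then P[X_H = 1] = p^{5} = (2/5)^{5} = 32/3125.
Summing the indicators: E[X] = Σ_H E[X_H] = 12 · p^{5} = 12 · 32/3125 = 384/3125.
Numerically: E[X] ≈ 0.1229.

E[X] = 12 · (2/5)^{5} = 384/3125 ≈ 0.1229.


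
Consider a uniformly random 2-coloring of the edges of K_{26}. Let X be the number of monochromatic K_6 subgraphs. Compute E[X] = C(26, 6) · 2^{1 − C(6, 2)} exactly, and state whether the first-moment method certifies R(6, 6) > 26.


E[X] = C(26, 6) · 2^{1 − 15} = 230230 · 2^{−14} = 230230/16384.
As a reduced fraction: E[X] = 115115/8192 ≈ 14.052124.
Is E[X] < 1? NO.
Since E[X] ≥ 1, the first-moment bound is inconclusive at n = 26; it does NOT by itself certify R(6, 6) > 26.

E[X] = 115115/8192 ≈ 14.052124; E[X] ≥ 1; first-moment method inconclusive here.


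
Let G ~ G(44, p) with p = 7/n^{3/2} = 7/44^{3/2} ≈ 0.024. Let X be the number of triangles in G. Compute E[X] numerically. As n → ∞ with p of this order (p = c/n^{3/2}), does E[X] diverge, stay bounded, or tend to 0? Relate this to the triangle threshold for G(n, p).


Number of potential triangles: C(44, 3) = 13244.
Each occurs with probability p³ ≈ (0.024)³ ≈ 1.37961e-05.
By linearity: E[X] = C(44, 3)·p³ ≈ 13244 · 1.37961e-05 ≈ 0.183.
Since α = 3/2 > 1, p = c/n^{3/2} = o(1/n) is below the triangle threshold p ~ 1/n. Asymptotically E[X] ~ (c³/6)·n^{3(1−α)} = (7³/6)·n^{-1.5} → 0, so by Markov's inequality G has no triangles w.h.p.

E[X] ≈ 0.183; in regime p = Θ(1/n^{3/2}) E[X] tends to 0 (below the triangle threshold p ~ 1/n).


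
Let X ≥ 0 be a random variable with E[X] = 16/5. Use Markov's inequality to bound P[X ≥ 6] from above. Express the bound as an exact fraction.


μ = E[X] = 16/5, a = 6.
Markov: P[X ≥ 6] ≤ μ/a = (16/5)/6 = 8/15.
Numerically: ≈ 0.533.
(Since a = 6 > μ = 3.200, the bound 8/15 is < 1 and informative.)

P[X ≥ 6] ≤ 8/15 ≈ 0.533.


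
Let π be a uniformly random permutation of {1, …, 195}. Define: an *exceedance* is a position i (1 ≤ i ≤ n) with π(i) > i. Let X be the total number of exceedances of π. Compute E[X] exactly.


Write X = Σ_{i=1}^{195} X_i, where X_i = 1_{π(i) > i}.
For each fixed i, π(i) is uniform over {1, …, 195} (marginal of a uniform permutation), so P[π(i) > i] = (n − i)/n. Summing: Σ_{i=1}^{195} (n − i)/n = (0 + 1 + … + 194)/195 = 195(195 − 1)/(2·195) = (195 − 1)/2.
Hence E[X] = Σ_{i=1}^{195} (195 − i)/195 = 97 ≈ 97.000.

E[X] = 97 = 97.000.


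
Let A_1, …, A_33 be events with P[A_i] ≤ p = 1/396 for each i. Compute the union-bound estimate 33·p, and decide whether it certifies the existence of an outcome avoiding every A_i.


Union bound: P[∪_{i=1}^{33} A_i] ≤ Σ_i P[A_i] ≤ 33·p = 33·(1/396) = 1/12.
Numerically: 1/12 ≈ 0.083.
Is 1/12 < 1? YES.
Since P[∪ A_i] ≤ 1/12 < 1, the complement has P[∩ A_i^c] ≥ 1 − 1/12 = 11/12 > 0, so some outcome avoids every A_i.

33·p = 1/12 ≈ 0.083; existence CERTIFIED by the union bound.


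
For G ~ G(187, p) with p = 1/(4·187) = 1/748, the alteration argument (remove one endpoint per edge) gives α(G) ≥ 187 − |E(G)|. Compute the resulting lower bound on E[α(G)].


E[|E(G)|] = C(187, 2)·p = 17391 · (1/748) = 93/4.
E[α(G)] ≥ n − E[|E(G)|] = 187 − 93/4 = 655/4.
Numerically: ≈ 163.75000.
(This is only a lower bound; the true E[α(G)] may be larger.)

E[α(G)] ≥ 655/4 ≈ 163.75000.


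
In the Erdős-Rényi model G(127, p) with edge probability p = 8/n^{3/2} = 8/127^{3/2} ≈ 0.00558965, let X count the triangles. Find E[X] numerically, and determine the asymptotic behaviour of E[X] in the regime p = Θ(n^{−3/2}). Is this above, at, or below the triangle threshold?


Number of potential triangles: C(127, 3) = 333375.
Each occurs with probability p³ ≈ (0.00558965)³ ≈ 1.74643818e-07.
By linearity: E[X] = C(127, 3)·p³ ≈ 333375 · 1.74643818e-07 ≈ 0.058222.
Since α = 3/2 > 1, p = c/n^{3/2} = o(1/n) is below the triangle threshold p ~ 1/n. Asymptotically E[X] ~ (c³/6)·n^{3(1−α)} = (8³/6)·n^{-1.5} → 0, so by Markov's inequality G has no triangles w.h.p.

E[X] ≈ 0.058222; in regime p = Θ(1/n^{3/2}) E[X] tends to 0 (below the triangle threshold p ~ 1/n).


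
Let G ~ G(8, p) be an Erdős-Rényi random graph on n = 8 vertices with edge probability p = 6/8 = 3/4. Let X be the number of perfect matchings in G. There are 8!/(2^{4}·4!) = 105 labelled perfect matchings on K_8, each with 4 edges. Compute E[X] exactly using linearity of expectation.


K_8 has 8!/(2^{4}·4!) = 105 labelled perfect matchings.
For each such perfect matching H, let X_H = 1 if all 4 edges of H are present in G. Then P[X_H = 1] = p^{4} = (3/4)^{4} = 81/256.
By linearity: E[X] = Σ_H E[X_H] = 105 · p^{4} = 105 · 81/256 = 8505/256.
Numerically: E[X] ≈ 33.2227.

E[X] = 105 · (3/4)^{4} = 8505/256 ≈ 33.2227.


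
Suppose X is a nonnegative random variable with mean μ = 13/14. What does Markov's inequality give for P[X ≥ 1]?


μ = E[X] = 13/14, a = 1.
Markov: P[X ≥ 1] ≤ μ/a = (13/14)/1 = 13/14.
Numerically: ≈ 0.928571.
(Since a = 1 > μ = 0.928571, the bound 13/14 is < 1 and informative.)

P[X ≥ 1] ≤ 13/14 ≈ 0.928571.


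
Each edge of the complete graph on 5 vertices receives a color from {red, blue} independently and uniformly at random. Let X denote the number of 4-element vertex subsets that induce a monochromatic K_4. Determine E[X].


Let X = Σ_S X_S over the C(5, 4) = 5 subsets S of size 4, where X_S = 1 if the K_4 on S is monochromatic.
For a fixed S, the K_4 on S has C(4, 2) = 6 edges. P[all 6 edges red] = (1/2)^6, and likewise for blue, so P[monochromatic] = 2·(1/2)^6 = 2^{1 − 6} = 1/32.
Summing: E[X] = C(5, 4) · 2^{1 − 6} = 5 · 1/32 = 5/32.
Numerically: E[X] ≈ 0.156.

E[X] = C(5,4)·2^(1−C(4,2)) = 5/32 ≈ 0.156.


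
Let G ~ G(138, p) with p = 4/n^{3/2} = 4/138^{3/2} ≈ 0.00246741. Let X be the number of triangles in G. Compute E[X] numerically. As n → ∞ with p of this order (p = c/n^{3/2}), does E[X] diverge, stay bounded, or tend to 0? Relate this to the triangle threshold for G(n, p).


Number of potential triangles: C(138, 3) = 428536.
Each occurs with probability p³ ≈ (0.00246741)³ ≈ 1.50218730e-08.
By linearity: E[X] = C(138, 3)·p³ ≈ 428536 · 1.50218730e-08 ≈ 0.006437.
Since α = 3/2 > 1, p = c/n^{3/2} = o(1/n) is below the triangle threshold p ~ 1/n. Asymptotically E[X] ~ (c³/6)·n^{3(1−α)} = (4³/6)·n^{-1.5} → 0, so by Markov's inequality G has no triangles w.h.p.

E[X] ≈ 0.006437; in regime p = Θ(1/n^{3/2}) E[X] tends to 0 (below the triangle threshold p ~ 1/n).


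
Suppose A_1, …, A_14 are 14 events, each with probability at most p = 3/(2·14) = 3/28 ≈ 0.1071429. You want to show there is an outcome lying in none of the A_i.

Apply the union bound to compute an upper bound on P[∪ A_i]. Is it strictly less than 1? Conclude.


Union bound: P[∪_{i=1}^{14} A_i] ≤ Σ_i P[A_i] ≤ 14·p = 14·(3/28) = 3/2.
Numerically: 3/2 ≈ 1.5000000.
Is 3/2 < 1? NO.
Since the bound 3/2 is ≥ 1, the union bound is uninformative here; it does NOT by itself certify existence.

14·p = 3/2 ≈ 1.5000000; existence NOT certified by the union bound.


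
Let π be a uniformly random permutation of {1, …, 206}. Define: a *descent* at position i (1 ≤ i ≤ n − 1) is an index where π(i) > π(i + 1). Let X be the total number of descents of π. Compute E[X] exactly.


Write X = Σ X_I over i = 1, …, 205, with X_I the indicator of one descent.
There are 205 indicators.
For each fixed i, the pair (π(i), π(i+1)) is a uniformly random ordered pair of distinct values from {1, …, 206}; by symmetry P[π(i) > π(i+1)] = 1/2.
By linearity: E[X] = 205 · (1/2) = (206 − 1) · (1/2) = 205/2 ≈ 102.500000.

E[X] = 205/2 = 102.500000.


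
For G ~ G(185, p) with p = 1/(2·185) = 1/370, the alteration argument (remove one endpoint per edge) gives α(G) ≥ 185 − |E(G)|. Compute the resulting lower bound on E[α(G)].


E[|E(G)|] = C(185, 2)·p = 17020 · (1/370) = 46.
E[α(G)] ≥ n − E[|E(G)|] = 185 − 46 = 139.
Numerically: ≈ 139.000000.
(This is only a lower bound; the true E[α(G)] may be larger.)

E[α(G)] ≥ 139 ≈ 139.000000.


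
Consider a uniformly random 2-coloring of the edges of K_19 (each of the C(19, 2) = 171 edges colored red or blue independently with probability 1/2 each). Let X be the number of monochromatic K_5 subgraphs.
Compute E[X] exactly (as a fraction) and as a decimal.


Let X = Σ_S X_S over the C(19, 5) = 11628 subsets S of size 5, where X_S = 1 if the K_5 on S is monochromatic.
For a fixed S, the K_5 on S has C(5, 2) = 10 edges. P[all 10 edges red] = (1/2)^10, and likewise for blue, so P[monochromatic] = 2·(1/2)^10 = 2^{1 − 10} = 1/512.
By linearity: E[X] = C(19, 5) · 2^{1 − 10} = 11628 · 1/512 = 2907/128.
Numerically: E[X] ≈ 22.710938.

E[X] = C(19,5)·2^(1−C(5,2)) = 2907/128 ≈ 22.710938.


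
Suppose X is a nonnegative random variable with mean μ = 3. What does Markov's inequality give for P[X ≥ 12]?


μ = E[X] = 3, a = 12.
Markov: P[X ≥ 12] ≤ μ/a = (3)/12 = 1/4.
Numerically: ≈ 0.2500.
(Since a = 12 > μ = 3.0000, the bound 1/4 is < 1 and informative.)

P[X ≥ 12] ≤ 1/4 ≈ 0.2500.


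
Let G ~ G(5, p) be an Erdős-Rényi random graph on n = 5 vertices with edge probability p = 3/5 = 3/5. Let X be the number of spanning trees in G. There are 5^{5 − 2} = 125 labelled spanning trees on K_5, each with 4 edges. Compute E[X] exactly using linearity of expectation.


K_5 has 5^{5 − 2} = 125 labelled spanning trees.
For each such spanning tree H, let X_H = 1 if all 4 edges of H are present in G. Then P[X_H = 1] = p^{4} = (3/5)^{4} = 81/625.
Summing the indicators: E[X] = Σ_H E[X_H] = 125 · p^{4} = 125 · 81/625 = 81/5.
Numerically: E[X] ≈ 16.2.

E[X] = 125 · (3/5)^{4} = 81/5 ≈ 16.2.


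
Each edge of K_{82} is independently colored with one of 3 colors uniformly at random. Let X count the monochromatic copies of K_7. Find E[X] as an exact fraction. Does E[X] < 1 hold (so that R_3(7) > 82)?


E[X] = C(82, 7) · 3^{1 − 21} = 3801756816 · 3^{−20} = 3801756816/3486784401.
As a reduced fraction: E[X] = 140805808/129140163 ≈ 1.0903.
Is E[X] < 1? NO.
Since E[X] ≥ 1, the first-moment bound is inconclusive at n = 82; it does NOT by itself certify R_3(7) > 82.

E[X] = 140805808/129140163 ≈ 1.0903; E[X] ≥ 1; first-moment method inconclusive here.


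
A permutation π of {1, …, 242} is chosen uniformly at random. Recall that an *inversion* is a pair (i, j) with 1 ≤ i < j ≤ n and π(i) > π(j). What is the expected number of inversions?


Write X = Σ X_I over the C(242, 2) = 29161 pairs i < j, with X_I the indicator of one inversion.
There are 29161 indicators.
For each fixed pair i < j, the values π(i) and π(j) are two distinct elements of {1, …, 242} in uniformly random order; by symmetry P[π(i) > π(j)] = 1/2.
By linearity: E[X] = 29161 · (1/2) = C(242, 2) · (1/2) = 29161/2 = 29161/2 ≈ 14580.500.

E[X] = 29161/2 = 14580.500.


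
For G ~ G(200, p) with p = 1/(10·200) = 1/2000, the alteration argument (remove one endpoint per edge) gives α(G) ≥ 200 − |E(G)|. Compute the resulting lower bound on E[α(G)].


E[|E(G)|] = C(200, 2)·p = 19900 · (1/2000) = 199/20.
E[α(G)] ≥ n − E[|E(G)|] = 200 − 199/20 = 3801/20.
Numerically: ≈ 190.05000.
(This is only a lower bound; the true E[α(G)] may be larger.)

E[α(G)] ≥ 3801/20 ≈ 190.05000.


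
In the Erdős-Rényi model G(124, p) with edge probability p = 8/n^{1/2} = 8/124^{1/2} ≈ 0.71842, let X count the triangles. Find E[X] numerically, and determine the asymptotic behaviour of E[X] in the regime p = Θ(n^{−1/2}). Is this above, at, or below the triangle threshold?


Number of potential triangles: C(124, 3) = 310124.
Each occurs with probability p³ ≈ (0.71842)³ ≈ 3.7079804e-01.
By linearity: E[X] = C(124, 3)·p³ ≈ 310124 · 3.7079804e-01 ≈ 114993.37225.
Since α = 1/2 < 1, p = c/n^{1/2} ≫ 1/n is above the triangle threshold p ~ 1/n. Asymptotically E[X] ~ (c³/6)·n^{3(1−α)} = (8³/6)·n^{1.5} → ∞; triangles are abundant w.h.p.

E[X] ≈ 114993.37225; in regime p = Θ(1/n^{1/2}) E[X] diverges (above the triangle threshold p ~ 1/n).


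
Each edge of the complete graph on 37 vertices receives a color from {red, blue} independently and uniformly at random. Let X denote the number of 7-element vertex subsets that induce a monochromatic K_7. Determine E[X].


Let X = Σ_S X_S over the C(37, 7) = 10295472 subsets S of size 7, where X_S = 1 if the K_7 on S is monochromatic.
For a fixed S, the K_7 on S has C(7, 2) = 21 edges. P[all 21 edges red] = (1/2)^21, and likewise for blue, so P[monochromatic] = 2·(1/2)^21 = 2^{1 − 21} = 1/1048576.
By linearity: E[X] = C(37, 7) · 2^{1 − 21} = 10295472 · 1/1048576 = 643467/65536.
Numerically: E[X] ≈ 9.8185.

E[X] = C(37,7)·2^(1−C(7,2)) = 643467/65536 ≈ 9.8185.


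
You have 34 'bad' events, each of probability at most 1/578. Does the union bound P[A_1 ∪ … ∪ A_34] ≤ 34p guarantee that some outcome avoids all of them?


Union bound: P[∪_{i=1}^{34} A_i] ≤ Σ_i P[A_i] ≤ 34·p = 34·(1/578) = 1/17.
Numerically: 1/17 ≈ 0.05882.
Is 1/17 < 1? YES.
Since P[∪ A_i] ≤ 1/17 < 1, the complement has P[∩ A_i^c] ≥ 1 − 1/17 = 16/17 > 0, so some outcome avoids every A_i.

34·p = 1/17 ≈ 0.05882; existence CERTIFIED by the union bound.


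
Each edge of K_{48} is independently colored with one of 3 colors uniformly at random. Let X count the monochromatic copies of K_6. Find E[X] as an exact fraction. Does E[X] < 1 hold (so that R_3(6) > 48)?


E[X] = C(48, 6) · 3^{1 − 15} = 12271512 · 3^{−14} = 12271512/4782969.
As a reduced fraction: E[X] = 4090504/1594323 ≈ 2.565668.
Is E[X] < 1? NO.
Since E[X] ≥ 1, the first-moment bound is inconclusive at n = 48; it does NOT by itself certify R_3(6) > 48.

E[X] = 4090504/1594323 ≈ 2.565668; E[X] ≥ 1; first-moment method inconclusive here.


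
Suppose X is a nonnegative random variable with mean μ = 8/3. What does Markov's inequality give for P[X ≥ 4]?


μ = E[X] = 8/3, a = 4.
Markov: P[X ≥ 4] ≤ μ/a = (8/3)/4 = 2/3.
Numerically: ≈ 0.66667.
(Since a = 4 > μ = 2.66667, the bound 2/3 is < 1 and informative.)

P[X ≥ 4] ≤ 2/3 ≈ 0.66667.


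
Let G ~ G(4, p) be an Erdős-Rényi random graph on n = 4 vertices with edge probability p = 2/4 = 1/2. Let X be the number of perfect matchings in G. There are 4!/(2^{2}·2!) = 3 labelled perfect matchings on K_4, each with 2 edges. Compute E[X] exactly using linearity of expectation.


K_4 has 4!/(2^{2}·2!) = 3 labelled perfect matchings.
For each such perfect matching H, let X_H = 1 if all 2 edges of H are present in G. Then P[X_H = 1] = p^{2} = (1/2)^{2} = 1/4.
By linearity: E[X] = Σ_H E[X_H] = 3 · p^{2} = 3 · 1/4 = 3/4.
Numerically: E[X] ≈ 0.75.

E[X] = 3 · (1/2)^{2} = 3/4 ≈ 0.75.


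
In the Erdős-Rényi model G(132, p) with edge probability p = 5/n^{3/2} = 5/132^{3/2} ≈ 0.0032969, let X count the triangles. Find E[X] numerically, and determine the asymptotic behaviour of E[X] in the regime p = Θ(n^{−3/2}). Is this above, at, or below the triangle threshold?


Number of potential triangles: C(132, 3) = 374660.
Each occurs with probability p³ ≈ (0.0032969)³ ≈ 3.5836643e-08.
By linearity: E[X] = C(132, 3)·p³ ≈ 374660 · 3.5836643e-08 ≈ 0.01343.
Since α = 3/2 > 1, p = c/n^{3/2} = o(1/n) is below the triangle threshold p ~ 1/n. Asymptotically E[X] ~ (c³/6)·n^{3(1−α)} = (5³/6)·n^{-1.5} → 0, so by Markov's inequality G has no triangles w.h.p.

E[X] ≈ 0.01343; in regime p = Θ(1/n^{3/2}) E[X] tends to 0 (below the triangle threshold p ~ 1/n).


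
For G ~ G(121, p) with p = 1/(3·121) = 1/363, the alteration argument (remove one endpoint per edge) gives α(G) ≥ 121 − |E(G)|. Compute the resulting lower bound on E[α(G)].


E[|E(G)|] = C(121, 2)·p = 7260 · (1/363) = 20.
E[α(G)] ≥ n − E[|E(G)|] = 121 − 20 = 101.
Numerically: ≈ 101.0000.
(This is only a lower bound; the true E[α(G)] may be larger.)

E[α(G)] ≥ 101 ≈ 101.0000.


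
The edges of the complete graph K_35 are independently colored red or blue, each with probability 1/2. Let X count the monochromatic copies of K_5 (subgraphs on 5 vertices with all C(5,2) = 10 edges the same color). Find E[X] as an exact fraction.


Let X = Σ_S X_S over the C(35, 5) = 324632 subsets S of size 5, where X_S = 1 if the K_5 on S is monochromatic.
For a fixed S, the K_5 on S has C(5, 2) = 10 edges. P[all 10 edges red] = (1/2)^10, and likewise for blue, so P[monochromatic] = 2·(1/2)^10 = 2^{1 − 10} = 1/512.
By linearity: E[X] = C(35, 5) · 2^{1 − 10} = 324632 · 1/512 = 40579/64.
Numerically: E[X] ≈ 634.04688.

E[X] = C(35,5)·2^(1−C(5,2)) = 40579/64 ≈ 634.04688.


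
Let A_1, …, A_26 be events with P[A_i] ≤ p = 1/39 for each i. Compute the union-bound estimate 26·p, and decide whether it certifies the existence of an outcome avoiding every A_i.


Union bound: P[∪_{i=1}^{26} A_i] ≤ Σ_i P[A_i] ≤ 26·p = 26·(1/39) = 2/3.
Numerically: 2/3 ≈ 0.666667.
Is 2/3 < 1? YES.
Since P[∪ A_i] ≤ 2/3 < 1, the complement has P[∩ A_i^c] ≥ 1 − 2/3 = 1/3 > 0, so some outcome avoids every A_i.

26·p = 2/3 ≈ 0.666667; existence CERTIFIED by the union bound.


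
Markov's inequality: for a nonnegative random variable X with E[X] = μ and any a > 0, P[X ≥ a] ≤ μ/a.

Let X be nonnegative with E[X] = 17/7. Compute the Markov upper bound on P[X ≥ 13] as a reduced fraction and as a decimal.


μ = E[X] = 17/7, a = 13.
Markov: P[X ≥ 13] ≤ μ/a = (17/7)/13 = 17/91.
Numerically: ≈ 0.187.
(Since a = 13 > μ = 2.429, the bound 17/91 is < 1 and informative.)

P[X ≥ 13] ≤ 17/91 ≈ 0.187.


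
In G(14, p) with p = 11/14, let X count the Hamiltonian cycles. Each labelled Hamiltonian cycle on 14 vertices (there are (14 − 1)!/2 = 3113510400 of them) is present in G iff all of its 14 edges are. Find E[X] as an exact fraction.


K_14 has (14 − 1)!/2 = 3113510400 labelled Hamiltonian cycles.
For each such Hamiltonian cycle H, let X_H = 1 if all 14 edges of H are present in G. Then P[X_H = 1] = p^{14} = (11/14)^{14} = 379749833583241/11112006825558016.
By linearity of expectation: E[X] = Σ_H E[X_H] = 3113510400 · p^{14} = 3113510400 · 379749833583241/11112006825558016 = 329898174179601037725/3100448333024.
Numerically: E[X] ≈ 1.064e+08.

E[X] = 3113510400 · (11/14)^{14} = 329898174179601037725/3100448333024 ≈ 1.064e+08.


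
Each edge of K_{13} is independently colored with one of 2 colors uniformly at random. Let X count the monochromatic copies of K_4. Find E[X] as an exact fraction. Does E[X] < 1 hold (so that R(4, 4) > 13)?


E[X] = C(13, 4) · 2^{1 − 6} = 715 · 2^{−5} = 715/32.
As a reduced fraction: E[X] = 715/32 ≈ 22.3438.
Is E[X] < 1? NO.
Since E[X] ≥ 1, the first-moment bound is inconclusive at n = 13; it does NOT by itself certify R(4, 4) > 13.

E[X] = 715/32 ≈ 22.3438; E[X] ≥ 1; first-moment method inconclusive here.


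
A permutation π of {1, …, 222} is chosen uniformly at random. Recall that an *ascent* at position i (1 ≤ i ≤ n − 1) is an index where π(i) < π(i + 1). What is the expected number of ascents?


Write X = Σ X_I over i = 1, …, 221, with X_I the indicator of one ascent.
There are 221 indicators.
For each fixed i, the pair (π(i), π(i+1)) is a uniformly random ordered pair of distinct values from {1, …, 222}; by symmetry P[π(i) < π(i+1)] = 1/2.
By linearity: E[X] = 221 · (1/2) = (222 − 1) · (1/2) = 221/2 ≈ 110.5000.

E[X] = 221/2 = 110.5000.


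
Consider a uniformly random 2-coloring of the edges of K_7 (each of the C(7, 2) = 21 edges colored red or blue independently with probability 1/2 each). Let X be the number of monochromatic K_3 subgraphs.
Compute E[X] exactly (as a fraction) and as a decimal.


Let X = Σ_S X_S over the C(7, 3) = 35 subsets S of size 3, where X_S = 1 if the K_3 on S is monochromatic.
For a fixed S, the K_3 on S has C(3, 2) = 3 edges. P[all 3 edges red] = (1/2)^3, and likewise for blue, so P[monochromatic] = 2·(1/2)^3 = 2^{1 − 3} = 1/4.
By linearity: E[X] = C(7, 3) · 2^{1 − 3} = 35 · 1/4 = 35/4.
Numerically: E[X] ≈ 8.750000.

E[X] = C(7,3)·2^(1−C(3,2)) = 35/4 ≈ 8.750000.
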